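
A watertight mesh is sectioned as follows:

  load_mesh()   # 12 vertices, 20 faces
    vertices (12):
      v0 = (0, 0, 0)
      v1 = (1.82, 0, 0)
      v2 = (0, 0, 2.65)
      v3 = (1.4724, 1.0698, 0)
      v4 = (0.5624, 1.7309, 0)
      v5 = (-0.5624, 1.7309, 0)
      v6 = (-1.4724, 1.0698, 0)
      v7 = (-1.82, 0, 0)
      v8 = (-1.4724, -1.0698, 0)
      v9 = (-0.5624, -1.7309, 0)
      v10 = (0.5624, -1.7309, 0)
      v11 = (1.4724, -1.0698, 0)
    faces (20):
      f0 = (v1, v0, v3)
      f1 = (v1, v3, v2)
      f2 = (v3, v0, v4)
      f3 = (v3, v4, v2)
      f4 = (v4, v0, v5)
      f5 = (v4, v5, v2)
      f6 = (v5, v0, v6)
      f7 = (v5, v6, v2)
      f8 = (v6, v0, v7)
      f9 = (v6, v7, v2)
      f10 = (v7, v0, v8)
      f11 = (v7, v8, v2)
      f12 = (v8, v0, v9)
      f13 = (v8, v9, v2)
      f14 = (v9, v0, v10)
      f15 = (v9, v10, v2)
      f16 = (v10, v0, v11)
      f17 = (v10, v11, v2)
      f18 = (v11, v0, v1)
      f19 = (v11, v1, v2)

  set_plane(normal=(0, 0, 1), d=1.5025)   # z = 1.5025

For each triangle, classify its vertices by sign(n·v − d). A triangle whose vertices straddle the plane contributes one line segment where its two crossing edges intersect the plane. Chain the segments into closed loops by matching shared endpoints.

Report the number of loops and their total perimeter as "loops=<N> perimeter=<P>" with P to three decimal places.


Straddling triangles (10 of 20):
  (v1,v3,v2) [--+] → (0.637577, 0.463244, 1.5025)–(0.788094, 0, 1.5025)  len=0.4871
  (v3,v4,v2) [--+] → (0.24353, 0.749512, 1.5025)–(0.637577, 0.463244, 1.5025)  len=0.4871
  (v4,v5,v2) [--+] → (-0.24353, 0.749512, 1.5025)–(0.24353, 0.749512, 1.5025)  len=0.4871
  (v5,v6,v2) [--+] → (-0.637577, 0.463244, 1.5025)–(-0.24353, 0.749512, 1.5025)  len=0.4871
  (v6,v7,v2) [--+] → (-0.788094, 0, 1.5025)–(-0.637577, 0.463244, 1.5025)  len=0.4871
  (v7,v8,v2) [--+] → (-0.637577, -0.463244, 1.5025)–(-0.788094, 0, 1.5025)  len=0.4871
  (v8,v9,v2) [--+] → (-0.24353, -0.749512, 1.5025)–(-0.637577, -0.463244, 1.5025)  len=0.4871
  (v9,v10,v2) [--+] → (0.24353, -0.749512, 1.5025)–(-0.24353, -0.749512, 1.5025)  len=0.4871
  (v10,v11,v2) [--+] → (0.637577, -0.463244, 1.5025)–(0.24353, -0.749512, 1.5025)  len=0.4871
  (v11,v1,v2) [--+] → (0.788094, 0, 1.5025)–(0.637577, -0.463244, 1.5025)  len=0.4871

Chained into 1 loop(s):
  loop 1: 10 segments, perimeter = 4.8707
Total perimeter = 4.871

loops=1 perimeter=4.871


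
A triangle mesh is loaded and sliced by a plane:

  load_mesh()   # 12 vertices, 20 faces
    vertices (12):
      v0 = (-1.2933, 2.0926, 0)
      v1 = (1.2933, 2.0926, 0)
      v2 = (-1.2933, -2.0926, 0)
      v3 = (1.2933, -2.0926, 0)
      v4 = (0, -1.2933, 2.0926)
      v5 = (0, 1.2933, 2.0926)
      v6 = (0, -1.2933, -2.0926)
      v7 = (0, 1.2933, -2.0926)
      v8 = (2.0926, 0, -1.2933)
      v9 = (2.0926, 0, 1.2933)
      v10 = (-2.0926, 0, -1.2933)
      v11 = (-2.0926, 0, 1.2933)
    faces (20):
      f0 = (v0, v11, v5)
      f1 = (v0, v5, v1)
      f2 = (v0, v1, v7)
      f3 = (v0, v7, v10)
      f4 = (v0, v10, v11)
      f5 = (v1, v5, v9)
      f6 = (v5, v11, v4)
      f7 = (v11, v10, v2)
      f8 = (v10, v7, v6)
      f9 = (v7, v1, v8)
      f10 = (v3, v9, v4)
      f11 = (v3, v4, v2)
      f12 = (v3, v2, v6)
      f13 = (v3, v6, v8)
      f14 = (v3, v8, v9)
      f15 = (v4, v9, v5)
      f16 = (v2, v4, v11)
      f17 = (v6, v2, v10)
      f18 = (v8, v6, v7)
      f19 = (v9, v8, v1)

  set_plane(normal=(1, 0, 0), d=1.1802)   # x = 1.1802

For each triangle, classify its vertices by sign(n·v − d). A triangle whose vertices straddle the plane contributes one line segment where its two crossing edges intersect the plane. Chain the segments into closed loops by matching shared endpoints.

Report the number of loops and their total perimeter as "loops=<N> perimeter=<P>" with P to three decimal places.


Straddling triangles (10 of 20):
  (v0,v5,v1) [--+] → (1.1802, 2.0227, 0.182999)–(1.1802, 2.0926, 0)  len=0.1959
  (v0,v1,v7) [-+-] → (1.1802, 2.0926, 0)–(1.1802, 2.0227, -0.182999)  len=0.1959
  (v1,v5,v9) [+-+] → (1.1802, 2.0227, 0.182999)–(1.1802, 0.563895, 1.6418)  len=2.0631
  (v7,v1,v8) [-++] → (1.1802, 2.0227, -0.182999)–(1.1802, 0.563895, -1.6418)  len=2.0631
  (v3,v9,v4) [++-] → (1.1802, -0.563895, 1.6418)–(1.1802, -2.0227, 0.182999)  len=2.0631
  (v3,v4,v2) [+--] → (1.1802, -2.0227, 0.182999)–(1.1802, -2.0926, 0)  len=0.1959
  (v3,v2,v6) [+--] → (1.1802, -2.0926, 0)–(1.1802, -2.0227, -0.182999)  len=0.1959
  (v3,v6,v8) [+-+] → (1.1802, -2.0227, -0.182999)–(1.1802, -0.563895, -1.6418)  len=2.0631
  (v4,v9,v5) [-+-] → (1.1802, -0.563895, 1.6418)–(1.1802, 0.563895, 1.6418)  len=1.1278
  (v8,v6,v7) [+--] → (1.1802, -0.563895, -1.6418)–(1.1802, 0.563895, -1.6418)  len=1.1278

Chained into 1 loop(s):
  loop 1: 10 segments, perimeter = 11.2914
Total perimeter = 11.291

loops=1 perimeter=11.291


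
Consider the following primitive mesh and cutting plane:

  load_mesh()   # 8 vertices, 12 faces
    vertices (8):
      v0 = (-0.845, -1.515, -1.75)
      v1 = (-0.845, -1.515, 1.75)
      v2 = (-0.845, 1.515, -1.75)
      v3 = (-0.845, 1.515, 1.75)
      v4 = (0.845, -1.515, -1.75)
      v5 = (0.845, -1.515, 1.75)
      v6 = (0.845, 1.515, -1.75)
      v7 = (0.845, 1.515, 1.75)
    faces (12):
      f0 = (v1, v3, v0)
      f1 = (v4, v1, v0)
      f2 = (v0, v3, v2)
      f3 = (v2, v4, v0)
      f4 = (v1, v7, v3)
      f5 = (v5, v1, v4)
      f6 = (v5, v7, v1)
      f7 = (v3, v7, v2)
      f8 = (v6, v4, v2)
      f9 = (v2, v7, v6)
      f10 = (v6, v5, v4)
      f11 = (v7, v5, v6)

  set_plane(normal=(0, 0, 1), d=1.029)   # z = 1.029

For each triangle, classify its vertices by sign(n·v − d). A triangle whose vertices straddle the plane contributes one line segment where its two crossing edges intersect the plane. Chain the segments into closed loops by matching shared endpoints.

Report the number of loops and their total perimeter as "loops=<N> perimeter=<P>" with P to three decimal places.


Straddling triangles (8 of 12):
  (v1,v3,v0) [++-] → (-0.845, 0.89082, 1.029)–(-0.845, -1.515, 1.029)  len=2.4058
  (v4,v1,v0) [-+-] → (-0.49686, -1.515, 1.029)–(-0.845, -1.515, 1.029)  len=0.3481
  (v0,v3,v2) [-+-] → (-0.845, 0.89082, 1.029)–(-0.845, 1.515, 1.029)  len=0.6242
  (v5,v1,v4) [++-] → (-0.49686, -1.515, 1.029)–(0.845, -1.515, 1.029)  len=1.3419
  (v3,v7,v2) [++-] → (0.49686, 1.515, 1.029)–(-0.845, 1.515, 1.029)  len=1.3419
  (v2,v7,v6) [-+-] → (0.49686, 1.515, 1.029)–(0.845, 1.515, 1.029)  len=0.3481
  (v6,v5,v4) [-+-] → (0.845, -0.89082, 1.029)–(0.845, -1.515, 1.029)  len=0.6242
  (v7,v5,v6) [++-] → (0.845, -0.89082, 1.029)–(0.845, 1.515, 1.029)  len=2.4058

Chained into 1 loop(s):
  loop 1: 8 segments, perimeter = 9.4400
Total perimeter = 9.440

loops=1 perimeter=9.440


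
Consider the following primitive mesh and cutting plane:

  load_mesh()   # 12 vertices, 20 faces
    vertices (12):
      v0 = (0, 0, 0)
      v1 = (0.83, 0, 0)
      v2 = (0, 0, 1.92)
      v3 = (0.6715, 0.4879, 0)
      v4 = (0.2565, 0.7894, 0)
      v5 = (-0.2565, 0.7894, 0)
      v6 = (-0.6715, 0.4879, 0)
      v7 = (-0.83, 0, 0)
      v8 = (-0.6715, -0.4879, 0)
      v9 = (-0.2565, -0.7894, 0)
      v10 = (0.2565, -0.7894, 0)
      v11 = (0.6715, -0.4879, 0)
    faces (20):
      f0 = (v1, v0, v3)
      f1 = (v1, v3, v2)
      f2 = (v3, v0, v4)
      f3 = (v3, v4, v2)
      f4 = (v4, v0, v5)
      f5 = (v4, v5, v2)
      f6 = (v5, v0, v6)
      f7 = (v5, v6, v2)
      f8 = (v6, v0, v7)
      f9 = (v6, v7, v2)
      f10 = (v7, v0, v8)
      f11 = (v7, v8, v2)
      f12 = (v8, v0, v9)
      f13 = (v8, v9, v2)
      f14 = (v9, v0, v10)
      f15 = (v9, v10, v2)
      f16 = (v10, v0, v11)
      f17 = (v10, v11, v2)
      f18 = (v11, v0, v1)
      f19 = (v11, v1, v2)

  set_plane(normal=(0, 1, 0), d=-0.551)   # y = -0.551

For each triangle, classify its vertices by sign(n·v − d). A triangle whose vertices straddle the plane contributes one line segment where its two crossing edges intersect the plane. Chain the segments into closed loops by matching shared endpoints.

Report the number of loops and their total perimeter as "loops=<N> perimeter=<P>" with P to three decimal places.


loops=1 perimeter=2.943

Straddling triangles (6 of 20):
  (v8,v0,v9) [++-] → (-0.179037, -0.551, 0)–(-0.584646, -0.551, 0)  len=0.4056
  (v8,v9,v2) [+-+] → (-0.584646, -0.551, 0)–(-0.179037, -0.551, 0.579843)  len=0.7076
  (v9,v0,v10) [-+-] → (-0.179037, -0.551, 0)–(0.179037, -0.551, 0)  len=0.3581
  (v9,v10,v2) [--+] → (0.179037, -0.551, 0.579843)–(-0.179037, -0.551, 0.579843)  len=0.3581
  (v10,v0,v11) [-++] → (0.179037, -0.551, 0)–(0.584646, -0.551, 0)  len=0.4056
  (v10,v11,v2) [-++] → (0.584646, -0.551, 0)–(0.179037, -0.551, 0.579843)  len=0.7076

Chained into 1 loop(s):
  loop 1: 6 segments, perimeter = 2.9426
Total perimeter = 2.943


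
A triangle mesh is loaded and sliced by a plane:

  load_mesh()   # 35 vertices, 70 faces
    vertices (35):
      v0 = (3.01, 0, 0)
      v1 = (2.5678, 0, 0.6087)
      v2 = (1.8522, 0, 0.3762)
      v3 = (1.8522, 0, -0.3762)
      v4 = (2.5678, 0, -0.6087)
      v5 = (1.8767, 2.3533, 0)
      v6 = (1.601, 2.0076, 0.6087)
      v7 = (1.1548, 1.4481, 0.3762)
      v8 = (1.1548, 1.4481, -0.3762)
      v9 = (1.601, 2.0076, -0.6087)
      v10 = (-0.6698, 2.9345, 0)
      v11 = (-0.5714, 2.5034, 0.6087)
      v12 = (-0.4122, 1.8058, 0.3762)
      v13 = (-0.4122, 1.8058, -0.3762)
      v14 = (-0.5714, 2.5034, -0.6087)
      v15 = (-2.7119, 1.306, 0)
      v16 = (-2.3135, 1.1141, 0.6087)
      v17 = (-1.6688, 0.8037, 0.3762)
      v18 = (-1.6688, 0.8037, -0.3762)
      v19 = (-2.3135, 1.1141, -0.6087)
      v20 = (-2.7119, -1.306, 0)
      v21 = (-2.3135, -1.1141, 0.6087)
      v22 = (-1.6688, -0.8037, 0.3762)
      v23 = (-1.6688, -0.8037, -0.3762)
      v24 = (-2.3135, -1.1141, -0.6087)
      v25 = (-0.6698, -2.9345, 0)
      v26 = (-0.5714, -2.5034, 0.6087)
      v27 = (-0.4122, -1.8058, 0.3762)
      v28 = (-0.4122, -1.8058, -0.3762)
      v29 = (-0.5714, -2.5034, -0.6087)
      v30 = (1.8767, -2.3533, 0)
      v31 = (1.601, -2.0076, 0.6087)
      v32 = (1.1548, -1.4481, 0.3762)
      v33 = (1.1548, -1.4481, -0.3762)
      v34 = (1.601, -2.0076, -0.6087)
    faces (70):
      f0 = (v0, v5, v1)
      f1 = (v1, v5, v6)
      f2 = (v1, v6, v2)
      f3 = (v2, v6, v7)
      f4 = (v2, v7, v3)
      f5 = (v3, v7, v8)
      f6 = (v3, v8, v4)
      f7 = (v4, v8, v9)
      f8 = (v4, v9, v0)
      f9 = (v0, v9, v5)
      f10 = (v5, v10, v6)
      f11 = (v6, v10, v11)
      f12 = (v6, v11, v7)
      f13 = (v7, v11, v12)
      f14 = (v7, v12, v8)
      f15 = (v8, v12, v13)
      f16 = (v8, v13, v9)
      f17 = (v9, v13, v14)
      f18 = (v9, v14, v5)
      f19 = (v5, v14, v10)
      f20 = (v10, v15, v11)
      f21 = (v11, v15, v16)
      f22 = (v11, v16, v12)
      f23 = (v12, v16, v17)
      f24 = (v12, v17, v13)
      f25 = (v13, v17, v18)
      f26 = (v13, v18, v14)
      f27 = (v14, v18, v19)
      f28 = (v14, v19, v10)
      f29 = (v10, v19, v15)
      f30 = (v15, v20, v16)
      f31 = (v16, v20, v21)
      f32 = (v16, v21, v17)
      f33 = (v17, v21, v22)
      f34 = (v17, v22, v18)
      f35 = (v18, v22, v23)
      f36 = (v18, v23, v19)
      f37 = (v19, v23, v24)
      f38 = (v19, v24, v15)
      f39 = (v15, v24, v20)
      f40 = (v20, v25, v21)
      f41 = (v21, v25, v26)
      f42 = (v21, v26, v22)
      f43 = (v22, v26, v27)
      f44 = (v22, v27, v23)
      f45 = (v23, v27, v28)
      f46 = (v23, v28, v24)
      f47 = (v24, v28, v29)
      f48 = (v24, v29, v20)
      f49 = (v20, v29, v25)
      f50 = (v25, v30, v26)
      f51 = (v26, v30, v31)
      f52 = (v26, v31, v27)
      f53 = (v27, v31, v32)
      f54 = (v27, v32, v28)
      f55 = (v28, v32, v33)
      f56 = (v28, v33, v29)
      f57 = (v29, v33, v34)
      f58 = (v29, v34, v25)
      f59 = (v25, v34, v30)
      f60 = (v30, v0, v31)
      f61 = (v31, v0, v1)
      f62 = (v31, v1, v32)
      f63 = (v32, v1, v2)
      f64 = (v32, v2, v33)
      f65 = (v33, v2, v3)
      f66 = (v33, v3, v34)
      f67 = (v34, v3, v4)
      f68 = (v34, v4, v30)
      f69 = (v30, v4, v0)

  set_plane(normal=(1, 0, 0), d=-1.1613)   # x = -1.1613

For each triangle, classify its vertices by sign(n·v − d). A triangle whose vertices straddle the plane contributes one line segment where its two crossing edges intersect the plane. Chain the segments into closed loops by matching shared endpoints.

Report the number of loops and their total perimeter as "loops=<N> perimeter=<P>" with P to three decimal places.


Straddling triangles (20 of 70):
  (v10,v15,v11) [+-+] → (-1.1613, 2.54255, 0)–(-1.1613, 2.17341, 0.440948)  len=0.5751
  (v11,v15,v16) [+--] → (-1.1613, 2.17341, 0.440948)–(-1.1613, 2.03296, 0.6087)  len=0.2188
  (v11,v16,v12) [+-+] → (-1.1613, 2.03296, 0.6087)–(-1.1613, 1.53327, 0.467804)  len=0.5192
  (v12,v16,v17) [+--] → (-1.1613, 1.53327, 0.467804)–(-1.1613, 1.20842, 0.3762)  len=0.3375
  (v12,v17,v13) [+-+] → (-1.1613, 1.20842, 0.3762)–(-1.1613, 1.20842, 0.07233)  len=0.3039
  (v13,v17,v18) [+--] → (-1.1613, 1.20842, 0.07233)–(-1.1613, 1.20842, -0.3762)  len=0.4485
  (v13,v18,v14) [+-+] → (-1.1613, 1.20842, -0.3762)–(-1.1613, 1.58974, -0.483721)  len=0.3962
  (v14,v18,v19) [+--] → (-1.1613, 1.58974, -0.483721)–(-1.1613, 2.03296, -0.6087)  len=0.4605
  (v14,v19,v10) [+-+] → (-1.1613, 2.03296, -0.6087)–(-1.1613, 2.39016, -0.182014)  len=0.5565
  (v10,v19,v15) [+--] → (-1.1613, 2.39016, -0.182014)–(-1.1613, 2.54255, 0)  len=0.2374
  (v20,v25,v21) [-+-] → (-1.1613, -2.54255, 0)–(-1.1613, -2.39016, 0.182014)  len=0.2374
  (v21,v25,v26) [-++] → (-1.1613, -2.39016, 0.182014)–(-1.1613, -2.03296, 0.6087)  len=0.5565
  (v21,v26,v22) [-+-] → (-1.1613, -2.03296, 0.6087)–(-1.1613, -1.58974, 0.483721)  len=0.4605
  (v22,v26,v27) [-++] → (-1.1613, -1.58974, 0.483721)–(-1.1613, -1.20842, 0.3762)  len=0.3962
  (v22,v27,v23) [-+-] → (-1.1613, -1.20842, 0.3762)–(-1.1613, -1.20842, -0.07233)  len=0.4485
  (v23,v27,v28) [-++] → (-1.1613, -1.20842, -0.07233)–(-1.1613, -1.20842, -0.3762)  len=0.3039
  (v23,v28,v24) [-+-] → (-1.1613, -1.20842, -0.3762)–(-1.1613, -1.53327, -0.467804)  len=0.3375
  (v24,v28,v29) [-++] → (-1.1613, -1.53327, -0.467804)–(-1.1613, -2.03296, -0.6087)  len=0.5192
  (v24,v29,v20) [-+-] → (-1.1613, -2.03296, -0.6087)–(-1.1613, -2.17341, -0.440948)  len=0.2188
  (v20,v29,v25) [-++] → (-1.1613, -2.17341, -0.440948)–(-1.1613, -2.54255, 0)  len=0.5751

Chained into 2 loop(s):
  loop 1: 10 segments, perimeter = 4.0535
  loop 2: 10 segments, perimeter = 4.0535
Total perimeter = 8.107

loops=2 perimeter=8.107


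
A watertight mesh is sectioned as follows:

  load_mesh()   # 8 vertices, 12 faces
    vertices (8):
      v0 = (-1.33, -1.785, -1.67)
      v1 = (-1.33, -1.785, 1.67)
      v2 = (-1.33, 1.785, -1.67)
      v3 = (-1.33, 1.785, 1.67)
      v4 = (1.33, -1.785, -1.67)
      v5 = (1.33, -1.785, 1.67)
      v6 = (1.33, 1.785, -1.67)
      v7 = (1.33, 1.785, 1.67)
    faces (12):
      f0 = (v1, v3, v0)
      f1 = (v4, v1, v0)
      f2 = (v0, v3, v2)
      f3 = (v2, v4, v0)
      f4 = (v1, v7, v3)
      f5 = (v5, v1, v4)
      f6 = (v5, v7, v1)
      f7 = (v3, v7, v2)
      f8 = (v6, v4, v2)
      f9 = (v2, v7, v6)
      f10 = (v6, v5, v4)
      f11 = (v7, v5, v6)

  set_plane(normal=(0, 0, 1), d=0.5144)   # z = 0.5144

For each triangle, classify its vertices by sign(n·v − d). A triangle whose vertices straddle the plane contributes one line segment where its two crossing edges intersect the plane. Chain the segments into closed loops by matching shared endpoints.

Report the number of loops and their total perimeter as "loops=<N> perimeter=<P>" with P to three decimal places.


loops=1 perimeter=12.460

Straddling triangles (8 of 12):
  (v1,v3,v0) [++-] → (-1.33, 0.549823, 0.5144)–(-1.33, -1.785, 0.5144)  len=2.3348
  (v4,v1,v0) [-+-] → (-0.409672, -1.785, 0.5144)–(-1.33, -1.785, 0.5144)  len=0.9203
  (v0,v3,v2) [-+-] → (-1.33, 0.549823, 0.5144)–(-1.33, 1.785, 0.5144)  len=1.2352
  (v5,v1,v4) [++-] → (-0.409672, -1.785, 0.5144)–(1.33, -1.785, 0.5144)  len=1.7397
  (v3,v7,v2) [++-] → (0.409672, 1.785, 0.5144)–(-1.33, 1.785, 0.5144)  len=1.7397
  (v2,v7,v6) [-+-] → (0.409672, 1.785, 0.5144)–(1.33, 1.785, 0.5144)  len=0.9203
  (v6,v5,v4) [-+-] → (1.33, -0.549823, 0.5144)–(1.33, -1.785, 0.5144)  len=1.2352
  (v7,v5,v6) [++-] → (1.33, -0.549823, 0.5144)–(1.33, 1.785, 0.5144)  len=2.3348

Chained into 1 loop(s):
  loop 1: 8 segments, perimeter = 12.4600
Total perimeter = 12.460


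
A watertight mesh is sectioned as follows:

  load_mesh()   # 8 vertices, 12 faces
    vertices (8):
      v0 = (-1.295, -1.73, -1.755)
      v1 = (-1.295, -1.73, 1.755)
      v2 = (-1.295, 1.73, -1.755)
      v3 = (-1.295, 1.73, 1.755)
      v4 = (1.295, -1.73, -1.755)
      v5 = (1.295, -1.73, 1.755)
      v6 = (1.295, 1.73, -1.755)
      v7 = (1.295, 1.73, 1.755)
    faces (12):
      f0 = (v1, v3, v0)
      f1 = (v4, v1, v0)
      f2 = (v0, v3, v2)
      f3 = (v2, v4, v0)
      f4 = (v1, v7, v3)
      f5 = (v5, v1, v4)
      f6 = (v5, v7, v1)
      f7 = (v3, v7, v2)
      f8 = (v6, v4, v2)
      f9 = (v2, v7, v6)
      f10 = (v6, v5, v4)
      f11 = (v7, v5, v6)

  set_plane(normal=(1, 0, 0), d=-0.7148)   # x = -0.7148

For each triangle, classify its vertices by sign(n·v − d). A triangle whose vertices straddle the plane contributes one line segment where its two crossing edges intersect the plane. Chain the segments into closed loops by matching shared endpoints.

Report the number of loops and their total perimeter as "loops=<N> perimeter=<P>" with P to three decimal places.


Straddling triangles (8 of 12):
  (v4,v1,v0) [+--] → (-0.7148, -1.73, 0.968706)–(-0.7148, -1.73, -1.755)  len=2.7237
  (v2,v4,v0) [-+-] → (-0.7148, 0.954907, -1.755)–(-0.7148, -1.73, -1.755)  len=2.6849
  (v1,v7,v3) [-+-] → (-0.7148, -0.954907, 1.755)–(-0.7148, 1.73, 1.755)  len=2.6849
  (v5,v1,v4) [+-+] → (-0.7148, -1.73, 1.755)–(-0.7148, -1.73, 0.968706)  len=0.7863
  (v5,v7,v1) [++-] → (-0.7148, -0.954907, 1.755)–(-0.7148, -1.73, 1.755)  len=0.7751
  (v3,v7,v2) [-+-] → (-0.7148, 1.73, 1.755)–(-0.7148, 1.73, -0.968706)  len=2.7237
  (v6,v4,v2) [++-] → (-0.7148, 0.954907, -1.755)–(-0.7148, 1.73, -1.755)  len=0.7751
  (v2,v7,v6) [-++] → (-0.7148, 1.73, -0.968706)–(-0.7148, 1.73, -1.755)  len=0.7863

Chained into 1 loop(s):
  loop 1: 8 segments, perimeter = 13.9400
Total perimeter = 13.940

loops=1 perimeter=13.940


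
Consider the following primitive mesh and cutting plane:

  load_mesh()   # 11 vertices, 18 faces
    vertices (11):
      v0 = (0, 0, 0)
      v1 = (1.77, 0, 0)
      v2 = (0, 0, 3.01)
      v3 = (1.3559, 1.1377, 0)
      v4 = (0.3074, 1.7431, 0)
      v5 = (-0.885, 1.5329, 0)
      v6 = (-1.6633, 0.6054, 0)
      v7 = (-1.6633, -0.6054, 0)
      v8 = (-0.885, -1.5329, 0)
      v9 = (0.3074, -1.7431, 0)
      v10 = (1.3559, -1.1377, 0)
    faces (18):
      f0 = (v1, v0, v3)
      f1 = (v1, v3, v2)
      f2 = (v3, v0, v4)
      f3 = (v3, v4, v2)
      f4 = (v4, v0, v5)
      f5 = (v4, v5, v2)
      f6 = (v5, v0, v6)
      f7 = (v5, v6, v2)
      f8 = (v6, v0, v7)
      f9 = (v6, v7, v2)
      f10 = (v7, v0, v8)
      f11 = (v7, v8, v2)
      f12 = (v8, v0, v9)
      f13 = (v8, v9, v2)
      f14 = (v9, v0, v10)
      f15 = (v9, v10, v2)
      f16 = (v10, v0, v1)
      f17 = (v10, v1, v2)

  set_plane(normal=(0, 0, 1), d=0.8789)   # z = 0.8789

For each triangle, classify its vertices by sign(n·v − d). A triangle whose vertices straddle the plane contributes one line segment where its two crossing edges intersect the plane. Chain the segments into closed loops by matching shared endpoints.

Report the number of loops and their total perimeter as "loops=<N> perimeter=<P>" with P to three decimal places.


loops=1 perimeter=7.715

Straddling triangles (9 of 18):
  (v1,v3,v2) [--+] → (0.959986, 0.805499, 0.8789)–(1.25317, 0, 0.8789)  len=0.8572
  (v3,v4,v2) [--+] → (0.217641, 1.23413, 0.8789)–(0.959986, 0.805499, 0.8789)  len=0.8572
  (v4,v5,v2) [--+] → (-0.626586, 1.0853, 0.8789)–(0.217641, 1.23413, 0.8789)  len=0.8572
  (v5,v6,v2) [--+] → (-1.17763, 0.428627, 0.8789)–(-0.626586, 1.0853, 0.8789)  len=0.8572
  (v6,v7,v2) [--+] → (-1.17763, -0.428627, 0.8789)–(-1.17763, 0.428627, 0.8789)  len=0.8573
  (v7,v8,v2) [--+] → (-0.626586, -1.0853, 0.8789)–(-1.17763, -0.428627, 0.8789)  len=0.8572
  (v8,v9,v2) [--+] → (0.217641, -1.23413, 0.8789)–(-0.626586, -1.0853, 0.8789)  len=0.8572
  (v9,v10,v2) [--+] → (0.959986, -0.805499, 0.8789)–(0.217641, -1.23413, 0.8789)  len=0.8572
  (v10,v1,v2) [--+] → (1.25317, 0, 0.8789)–(0.959986, -0.805499, 0.8789)  len=0.8572

Chained into 1 loop(s):
  loop 1: 9 segments, perimeter = 7.7150
Total perimeter = 7.715


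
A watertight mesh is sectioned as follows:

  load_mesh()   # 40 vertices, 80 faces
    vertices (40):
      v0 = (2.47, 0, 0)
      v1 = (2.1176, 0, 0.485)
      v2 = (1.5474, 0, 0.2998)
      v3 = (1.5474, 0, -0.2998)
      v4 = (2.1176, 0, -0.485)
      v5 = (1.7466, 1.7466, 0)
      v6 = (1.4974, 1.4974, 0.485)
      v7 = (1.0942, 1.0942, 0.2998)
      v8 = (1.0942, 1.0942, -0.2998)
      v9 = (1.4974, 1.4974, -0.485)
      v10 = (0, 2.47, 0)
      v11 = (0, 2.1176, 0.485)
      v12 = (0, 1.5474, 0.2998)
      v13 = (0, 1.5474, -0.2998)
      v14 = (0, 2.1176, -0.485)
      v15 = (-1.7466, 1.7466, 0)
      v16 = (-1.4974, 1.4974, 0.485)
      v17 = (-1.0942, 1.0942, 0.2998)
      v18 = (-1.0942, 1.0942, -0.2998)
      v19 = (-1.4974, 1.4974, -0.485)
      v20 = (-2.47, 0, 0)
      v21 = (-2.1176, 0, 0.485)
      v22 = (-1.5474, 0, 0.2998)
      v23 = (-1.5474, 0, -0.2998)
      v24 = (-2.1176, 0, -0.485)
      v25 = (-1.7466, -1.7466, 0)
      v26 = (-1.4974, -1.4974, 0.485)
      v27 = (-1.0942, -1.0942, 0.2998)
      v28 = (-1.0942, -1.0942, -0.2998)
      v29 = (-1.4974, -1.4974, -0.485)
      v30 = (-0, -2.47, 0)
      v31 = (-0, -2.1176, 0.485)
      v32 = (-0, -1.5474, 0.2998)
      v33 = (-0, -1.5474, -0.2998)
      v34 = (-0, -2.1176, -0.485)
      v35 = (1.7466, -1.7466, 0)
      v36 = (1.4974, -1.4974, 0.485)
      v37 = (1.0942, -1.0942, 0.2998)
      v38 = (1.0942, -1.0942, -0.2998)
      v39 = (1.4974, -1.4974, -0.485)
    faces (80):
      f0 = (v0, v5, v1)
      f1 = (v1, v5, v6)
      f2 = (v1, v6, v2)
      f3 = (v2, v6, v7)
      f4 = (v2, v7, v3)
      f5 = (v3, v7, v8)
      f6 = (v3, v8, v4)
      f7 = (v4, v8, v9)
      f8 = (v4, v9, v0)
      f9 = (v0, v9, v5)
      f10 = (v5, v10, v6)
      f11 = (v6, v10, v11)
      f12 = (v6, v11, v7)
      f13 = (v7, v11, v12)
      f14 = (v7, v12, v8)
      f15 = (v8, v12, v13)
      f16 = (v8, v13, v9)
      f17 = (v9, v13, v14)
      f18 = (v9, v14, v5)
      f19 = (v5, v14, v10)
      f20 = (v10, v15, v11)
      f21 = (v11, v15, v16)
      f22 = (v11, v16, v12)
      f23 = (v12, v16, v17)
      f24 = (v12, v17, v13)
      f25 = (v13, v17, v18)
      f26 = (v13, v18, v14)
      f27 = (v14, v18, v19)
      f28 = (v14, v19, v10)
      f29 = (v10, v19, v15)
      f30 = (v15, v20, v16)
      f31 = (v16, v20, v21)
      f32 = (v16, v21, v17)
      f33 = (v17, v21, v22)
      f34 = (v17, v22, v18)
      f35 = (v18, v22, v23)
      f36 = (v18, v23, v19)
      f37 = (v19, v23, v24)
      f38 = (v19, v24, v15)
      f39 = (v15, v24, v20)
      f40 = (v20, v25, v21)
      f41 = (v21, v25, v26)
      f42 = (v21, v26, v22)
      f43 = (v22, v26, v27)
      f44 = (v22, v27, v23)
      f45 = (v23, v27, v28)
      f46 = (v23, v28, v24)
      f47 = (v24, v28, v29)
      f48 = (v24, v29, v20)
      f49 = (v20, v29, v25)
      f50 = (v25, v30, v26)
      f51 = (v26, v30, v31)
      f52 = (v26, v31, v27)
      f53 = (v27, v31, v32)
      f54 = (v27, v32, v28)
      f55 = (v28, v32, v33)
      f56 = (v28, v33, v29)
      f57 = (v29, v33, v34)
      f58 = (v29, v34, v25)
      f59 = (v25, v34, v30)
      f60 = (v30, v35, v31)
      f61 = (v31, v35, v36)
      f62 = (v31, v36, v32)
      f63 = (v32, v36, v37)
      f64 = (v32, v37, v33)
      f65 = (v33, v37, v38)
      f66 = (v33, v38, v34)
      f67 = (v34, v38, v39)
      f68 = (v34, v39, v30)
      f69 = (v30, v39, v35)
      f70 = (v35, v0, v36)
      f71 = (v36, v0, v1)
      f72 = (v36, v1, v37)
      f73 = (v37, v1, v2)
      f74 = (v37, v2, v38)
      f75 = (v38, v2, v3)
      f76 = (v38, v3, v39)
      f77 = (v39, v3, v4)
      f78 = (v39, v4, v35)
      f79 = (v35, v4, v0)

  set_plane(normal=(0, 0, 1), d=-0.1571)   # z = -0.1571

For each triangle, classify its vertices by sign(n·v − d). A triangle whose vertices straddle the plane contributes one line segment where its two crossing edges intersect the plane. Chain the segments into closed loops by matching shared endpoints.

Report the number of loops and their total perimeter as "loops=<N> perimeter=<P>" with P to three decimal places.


Straddling triangles (32 of 80):
  (v2,v7,v3) [++-] → (1.43954, 0.260411, -0.1571)–(1.5474, 0, -0.1571)  len=0.2819
  (v3,v7,v8) [-+-] → (1.43954, 0.260411, -0.1571)–(1.0942, 1.0942, -0.1571)  len=0.9025
  (v4,v9,v0) [--+] → (2.15496, 0.485034, -0.1571)–(2.35585, 0, -0.1571)  len=0.5250
  (v0,v9,v5) [+-+] → (2.15496, 0.485034, -0.1571)–(1.66588, 1.66588, -0.1571)  len=1.2781
  (v7,v12,v8) [++-] → (0.833789, 1.20206, -0.1571)–(1.0942, 1.0942, -0.1571)  len=0.2819
  (v8,v12,v13) [-+-] → (0.833789, 1.20206, -0.1571)–(0, 1.5474, -0.1571)  len=0.9025
  (v9,v14,v5) [--+] → (1.18085, 1.86677, -0.1571)–(1.66588, 1.66588, -0.1571)  len=0.5250
  (v5,v14,v10) [+-+] → (1.18085, 1.86677, -0.1571)–(0, 2.35585, -0.1571)  len=1.2781
  (v12,v17,v13) [++-] → (-0.260411, 1.43954, -0.1571)–(0, 1.5474, -0.1571)  len=0.2819
  (v13,v17,v18) [-+-] → (-0.260411, 1.43954, -0.1571)–(-1.0942, 1.0942, -0.1571)  len=0.9025
  (v14,v19,v10) [--+] → (-0.485034, 2.15496, -0.1571)–(0, 2.35585, -0.1571)  len=0.5250
  (v10,v19,v15) [+-+] → (-0.485034, 2.15496, -0.1571)–(-1.66588, 1.66588, -0.1571)  len=1.2781
  (v17,v22,v18) [++-] → (-1.20206, 0.833789, -0.1571)–(-1.0942, 1.0942, -0.1571)  len=0.2819
  (v18,v22,v23) [-+-] → (-1.20206, 0.833789, -0.1571)–(-1.5474, 0, -0.1571)  len=0.9025
  (v19,v24,v15) [--+] → (-1.86677, 1.18085, -0.1571)–(-1.66588, 1.66588, -0.1571)  len=0.5250
  (v15,v24,v20) [+-+] → (-1.86677, 1.18085, -0.1571)–(-2.35585, 0, -0.1571)  len=1.2781
  (v22,v27,v23) [++-] → (-1.43954, -0.260411, -0.1571)–(-1.5474, 0, -0.1571)  len=0.2819
  (v23,v27,v28) [-+-] → (-1.43954, -0.260411, -0.1571)–(-1.0942, -1.0942, -0.1571)  len=0.9025
  (v24,v29,v20) [--+] → (-2.15496, -0.485034, -0.1571)–(-2.35585, 0, -0.1571)  len=0.5250
  (v20,v29,v25) [+-+] → (-2.15496, -0.485034, -0.1571)–(-1.66588, -1.66588, -0.1571)  len=1.2781
  (v27,v32,v28) [++-] → (-0.833789, -1.20206, -0.1571)–(-1.0942, -1.0942, -0.1571)  len=0.2819
  (v28,v32,v33) [-+-] → (-0.833789, -1.20206, -0.1571)–(0, -1.5474, -0.1571)  len=0.9025
  (v29,v34,v25) [--+] → (-1.18085, -1.86677, -0.1571)–(-1.66588, -1.66588, -0.1571)  len=0.5250
  (v25,v34,v30) [+-+] → (-1.18085, -1.86677, -0.1571)–(0, -2.35585, -0.1571)  len=1.2781
  (v32,v37,v33) [++-] → (0.260411, -1.43954, -0.1571)–(0, -1.5474, -0.1571)  len=0.2819
  (v33,v37,v38) [-+-] → (0.260411, -1.43954, -0.1571)–(1.0942, -1.0942, -0.1571)  len=0.9025
  (v34,v39,v30) [--+] → (0.485034, -2.15496, -0.1571)–(0, -2.35585, -0.1571)  len=0.5250
  (v30,v39,v35) [+-+] → (0.485034, -2.15496, -0.1571)–(1.66588, -1.66588, -0.1571)  len=1.2781
  (v37,v2,v38) [++-] → (1.20206, -0.833789, -0.1571)–(1.0942, -1.0942, -0.1571)  len=0.2819
  (v38,v2,v3) [-+-] → (1.20206, -0.833789, -0.1571)–(1.5474, 0, -0.1571)  len=0.9025
  (v39,v4,v35) [--+] → (1.86677, -1.18085, -0.1571)–(1.66588, -1.66588, -0.1571)  len=0.5250
  (v35,v4,v0) [+-+] → (1.86677, -1.18085, -0.1571)–(2.35585, 0, -0.1571)  len=1.2781

Chained into 2 loop(s):
  loop 1: 16 segments, perimeter = 9.4747
  loop 2: 16 segments, perimeter = 14.4249
Total perimeter = 23.900

loops=2 perimeter=23.900


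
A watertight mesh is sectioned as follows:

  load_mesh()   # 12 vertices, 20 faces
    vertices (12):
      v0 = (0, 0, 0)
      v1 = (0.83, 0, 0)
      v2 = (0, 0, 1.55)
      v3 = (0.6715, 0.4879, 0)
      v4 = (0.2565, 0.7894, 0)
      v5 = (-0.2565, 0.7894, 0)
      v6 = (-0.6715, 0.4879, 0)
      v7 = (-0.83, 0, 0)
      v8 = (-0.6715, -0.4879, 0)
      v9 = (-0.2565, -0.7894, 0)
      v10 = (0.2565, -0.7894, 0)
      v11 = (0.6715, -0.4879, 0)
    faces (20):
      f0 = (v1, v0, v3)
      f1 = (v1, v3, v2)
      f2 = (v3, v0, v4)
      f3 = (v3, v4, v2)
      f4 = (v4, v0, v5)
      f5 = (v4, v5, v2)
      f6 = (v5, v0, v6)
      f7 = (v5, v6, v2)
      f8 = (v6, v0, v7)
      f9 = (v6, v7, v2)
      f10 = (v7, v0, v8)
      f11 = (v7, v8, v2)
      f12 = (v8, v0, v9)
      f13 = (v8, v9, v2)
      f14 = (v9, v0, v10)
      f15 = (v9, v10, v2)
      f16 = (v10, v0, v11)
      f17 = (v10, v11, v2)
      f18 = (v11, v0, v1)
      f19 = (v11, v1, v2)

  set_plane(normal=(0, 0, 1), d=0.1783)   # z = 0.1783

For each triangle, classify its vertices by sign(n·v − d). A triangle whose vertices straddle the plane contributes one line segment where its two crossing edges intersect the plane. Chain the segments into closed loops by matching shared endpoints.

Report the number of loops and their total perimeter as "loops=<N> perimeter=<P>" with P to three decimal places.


loops=1 perimeter=4.540

Straddling triangles (10 of 20):
  (v1,v3,v2) [--+] → (0.594256, 0.431776, 0.1783)–(0.734523, 0, 0.1783)  len=0.4540
  (v3,v4,v2) [--+] → (0.226994, 0.698594, 0.1783)–(0.594256, 0.431776, 0.1783)  len=0.4540
  (v4,v5,v2) [--+] → (-0.226994, 0.698594, 0.1783)–(0.226994, 0.698594, 0.1783)  len=0.4540
  (v5,v6,v2) [--+] → (-0.594256, 0.431776, 0.1783)–(-0.226994, 0.698594, 0.1783)  len=0.4540
  (v6,v7,v2) [--+] → (-0.734523, 0, 0.1783)–(-0.594256, 0.431776, 0.1783)  len=0.4540
  (v7,v8,v2) [--+] → (-0.594256, -0.431776, 0.1783)–(-0.734523, 0, 0.1783)  len=0.4540
  (v8,v9,v2) [--+] → (-0.226994, -0.698594, 0.1783)–(-0.594256, -0.431776, 0.1783)  len=0.4540
  (v9,v10,v2) [--+] → (0.226994, -0.698594, 0.1783)–(-0.226994, -0.698594, 0.1783)  len=0.4540
  (v10,v11,v2) [--+] → (0.594256, -0.431776, 0.1783)–(0.226994, -0.698594, 0.1783)  len=0.4540
  (v11,v1,v2) [--+] → (0.734523, 0, 0.1783)–(0.594256, -0.431776, 0.1783)  len=0.4540

Chained into 1 loop(s):
  loop 1: 10 segments, perimeter = 4.5397
Total perimeter = 4.540


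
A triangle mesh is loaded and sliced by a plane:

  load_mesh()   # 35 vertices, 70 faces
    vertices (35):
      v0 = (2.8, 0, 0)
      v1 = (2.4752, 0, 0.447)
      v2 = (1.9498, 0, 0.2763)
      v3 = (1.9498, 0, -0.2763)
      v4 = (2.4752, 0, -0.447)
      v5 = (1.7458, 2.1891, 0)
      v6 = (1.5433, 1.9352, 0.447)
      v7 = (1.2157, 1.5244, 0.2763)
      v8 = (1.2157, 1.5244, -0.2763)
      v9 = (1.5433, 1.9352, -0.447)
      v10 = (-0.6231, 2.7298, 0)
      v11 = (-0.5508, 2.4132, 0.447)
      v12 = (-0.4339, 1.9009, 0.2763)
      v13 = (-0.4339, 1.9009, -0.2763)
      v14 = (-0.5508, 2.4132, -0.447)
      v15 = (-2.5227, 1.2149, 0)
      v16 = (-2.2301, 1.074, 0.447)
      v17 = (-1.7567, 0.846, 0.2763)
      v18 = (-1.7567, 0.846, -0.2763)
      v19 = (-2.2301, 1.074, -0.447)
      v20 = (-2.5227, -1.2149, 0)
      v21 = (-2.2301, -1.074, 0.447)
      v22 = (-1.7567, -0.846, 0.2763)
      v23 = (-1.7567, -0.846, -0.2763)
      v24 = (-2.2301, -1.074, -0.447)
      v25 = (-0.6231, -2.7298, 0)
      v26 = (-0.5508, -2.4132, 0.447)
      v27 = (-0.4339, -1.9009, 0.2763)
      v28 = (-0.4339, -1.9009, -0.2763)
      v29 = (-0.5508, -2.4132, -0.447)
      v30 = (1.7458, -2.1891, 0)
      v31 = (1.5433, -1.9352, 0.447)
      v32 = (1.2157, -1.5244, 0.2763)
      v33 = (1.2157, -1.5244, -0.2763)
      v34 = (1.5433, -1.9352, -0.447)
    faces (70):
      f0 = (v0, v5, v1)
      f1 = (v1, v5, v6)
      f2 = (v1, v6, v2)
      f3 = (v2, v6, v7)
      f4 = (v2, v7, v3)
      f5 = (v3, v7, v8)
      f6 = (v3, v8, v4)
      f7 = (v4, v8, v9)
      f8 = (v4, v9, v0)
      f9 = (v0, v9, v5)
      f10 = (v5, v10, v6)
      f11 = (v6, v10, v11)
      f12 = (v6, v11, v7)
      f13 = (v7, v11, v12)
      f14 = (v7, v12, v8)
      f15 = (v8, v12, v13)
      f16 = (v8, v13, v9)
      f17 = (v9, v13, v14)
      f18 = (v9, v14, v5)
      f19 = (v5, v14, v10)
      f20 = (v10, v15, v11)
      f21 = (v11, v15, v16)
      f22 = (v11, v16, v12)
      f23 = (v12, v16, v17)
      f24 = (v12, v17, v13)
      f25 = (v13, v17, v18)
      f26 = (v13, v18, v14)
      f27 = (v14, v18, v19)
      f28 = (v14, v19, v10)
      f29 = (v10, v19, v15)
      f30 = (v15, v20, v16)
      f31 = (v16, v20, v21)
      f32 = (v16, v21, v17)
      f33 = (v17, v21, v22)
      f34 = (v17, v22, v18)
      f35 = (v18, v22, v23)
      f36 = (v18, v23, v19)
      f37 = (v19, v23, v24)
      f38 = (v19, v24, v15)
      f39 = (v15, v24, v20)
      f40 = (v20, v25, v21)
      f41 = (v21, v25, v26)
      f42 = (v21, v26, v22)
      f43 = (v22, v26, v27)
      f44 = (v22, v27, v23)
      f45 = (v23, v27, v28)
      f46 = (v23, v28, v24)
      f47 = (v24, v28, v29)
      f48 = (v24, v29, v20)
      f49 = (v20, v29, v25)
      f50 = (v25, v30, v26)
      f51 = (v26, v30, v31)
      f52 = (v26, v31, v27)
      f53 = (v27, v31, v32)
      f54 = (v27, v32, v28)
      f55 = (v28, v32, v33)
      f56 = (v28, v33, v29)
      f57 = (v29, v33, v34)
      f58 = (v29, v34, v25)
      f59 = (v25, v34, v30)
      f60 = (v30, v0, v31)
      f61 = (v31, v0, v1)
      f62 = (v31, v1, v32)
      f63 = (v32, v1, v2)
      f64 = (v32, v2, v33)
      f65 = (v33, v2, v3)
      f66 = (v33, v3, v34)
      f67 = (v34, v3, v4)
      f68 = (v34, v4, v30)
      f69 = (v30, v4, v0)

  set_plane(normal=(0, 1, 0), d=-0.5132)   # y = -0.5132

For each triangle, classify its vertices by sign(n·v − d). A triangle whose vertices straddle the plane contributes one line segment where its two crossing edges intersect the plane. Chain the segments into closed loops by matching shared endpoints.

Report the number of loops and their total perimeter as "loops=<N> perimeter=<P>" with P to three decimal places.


Straddling triangles (20 of 70):
  (v15,v20,v16) [+-+] → (-2.5227, -0.5132, 0)–(-2.433, -0.5132, 0.137035)  len=0.1638
  (v16,v20,v21) [+--] → (-2.433, -0.5132, 0.137035)–(-2.2301, -0.5132, 0.447)  len=0.3705
  (v16,v21,v17) [+-+] → (-2.2301, -0.5132, 0.447)–(-2.09183, -0.5132, 0.397141)  len=0.1470
  (v17,v21,v22) [+--] → (-2.09183, -0.5132, 0.397141)–(-1.7567, -0.5132, 0.2763)  len=0.3562
  (v17,v22,v18) [+-+] → (-1.7567, -0.5132, 0.2763)–(-1.7567, -0.5132, 0.167609)  len=0.1087
  (v18,v22,v23) [+--] → (-1.7567, -0.5132, 0.167609)–(-1.7567, -0.5132, -0.2763)  len=0.4439
  (v18,v23,v19) [+-+] → (-1.7567, -0.5132, -0.2763)–(-1.83876, -0.5132, -0.305888)  len=0.0872
  (v19,v23,v24) [+--] → (-1.83876, -0.5132, -0.305888)–(-2.2301, -0.5132, -0.447)  len=0.4160
  (v19,v24,v15) [+-+] → (-2.2301, -0.5132, -0.447)–(-2.30179, -0.5132, -0.337481)  len=0.1309
  (v15,v24,v20) [+--] → (-2.30179, -0.5132, -0.337481)–(-2.5227, -0.5132, 0)  len=0.4034
  (v30,v0,v31) [-+-] → (2.55286, -0.5132, 0)–(2.46673, -0.5132, 0.118541)  len=0.1465
  (v31,v0,v1) [-++] → (2.46673, -0.5132, 0.118541)–(2.22807, -0.5132, 0.447)  len=0.4060
  (v31,v1,v32) [-+-] → (2.22807, -0.5132, 0.447)–(2.05118, -0.5132, 0.389533)  len=0.1860
  (v32,v1,v2) [-++] → (2.05118, -0.5132, 0.389533)–(1.70266, -0.5132, 0.2763)  len=0.3665
  (v32,v2,v33) [-+-] → (1.70266, -0.5132, 0.2763)–(1.70266, -0.5132, 0.0902633)  len=0.1860
  (v33,v2,v3) [-++] → (1.70266, -0.5132, 0.0902633)–(1.70266, -0.5132, -0.2763)  len=0.3666
  (v33,v3,v34) [-+-] → (1.70266, -0.5132, -0.2763)–(1.842, -0.5132, -0.321568)  len=0.1465
  (v34,v3,v4) [-++] → (1.842, -0.5132, -0.321568)–(2.22807, -0.5132, -0.447)  len=0.4059
  (v34,v4,v30) [-+-] → (2.22807, -0.5132, -0.447)–(2.3042, -0.5132, -0.342208)  len=0.1295
  (v30,v4,v0) [-++] → (2.3042, -0.5132, -0.342208)–(2.55286, -0.5132, 0)  len=0.4230

Chained into 2 loop(s):
  loop 1: 10 segments, perimeter = 2.6276
  loop 2: 10 segments, perimeter = 2.7626
Total perimeter = 5.390

loops=2 perimeter=5.390


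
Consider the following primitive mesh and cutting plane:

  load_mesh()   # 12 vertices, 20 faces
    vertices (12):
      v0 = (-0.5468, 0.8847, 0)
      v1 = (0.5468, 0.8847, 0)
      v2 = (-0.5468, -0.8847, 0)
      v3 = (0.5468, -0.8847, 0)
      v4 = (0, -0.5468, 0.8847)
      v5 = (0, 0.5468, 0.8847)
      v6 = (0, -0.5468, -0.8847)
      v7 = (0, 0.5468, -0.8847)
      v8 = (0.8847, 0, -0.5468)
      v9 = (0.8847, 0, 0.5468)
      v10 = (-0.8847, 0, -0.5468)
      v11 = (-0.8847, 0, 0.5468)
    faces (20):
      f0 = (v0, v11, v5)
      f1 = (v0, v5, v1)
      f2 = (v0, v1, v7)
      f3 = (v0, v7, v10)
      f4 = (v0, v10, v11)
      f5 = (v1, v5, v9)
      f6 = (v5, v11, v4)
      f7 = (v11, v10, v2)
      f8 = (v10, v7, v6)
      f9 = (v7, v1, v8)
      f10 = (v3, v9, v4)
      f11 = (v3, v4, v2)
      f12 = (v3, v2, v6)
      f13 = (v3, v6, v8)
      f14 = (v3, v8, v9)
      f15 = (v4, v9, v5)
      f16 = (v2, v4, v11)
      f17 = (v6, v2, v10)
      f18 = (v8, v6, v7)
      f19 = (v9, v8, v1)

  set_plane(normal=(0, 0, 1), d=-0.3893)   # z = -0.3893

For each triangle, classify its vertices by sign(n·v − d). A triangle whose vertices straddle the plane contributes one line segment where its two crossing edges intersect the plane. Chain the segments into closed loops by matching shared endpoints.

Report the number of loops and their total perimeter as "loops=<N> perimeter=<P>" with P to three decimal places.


loops=1 perimeter=5.038

Straddling triangles (10 of 20):
  (v0,v1,v7) [++-] → (0.306188, 0.736012, -0.3893)–(-0.306188, 0.736012, -0.3893)  len=0.6124
  (v0,v7,v10) [+--] → (-0.306188, 0.736012, -0.3893)–(-0.787371, 0.254829, -0.3893)  len=0.6805
  (v0,v10,v11) [+-+] → (-0.787371, 0.254829, -0.3893)–(-0.8847, 0, -0.3893)  len=0.2728
  (v11,v10,v2) [+-+] → (-0.8847, 0, -0.3893)–(-0.787371, -0.254829, -0.3893)  len=0.2728
  (v7,v1,v8) [-+-] → (0.306188, 0.736012, -0.3893)–(0.787371, 0.254829, -0.3893)  len=0.6805
  (v3,v2,v6) [++-] → (-0.306188, -0.736012, -0.3893)–(0.306188, -0.736012, -0.3893)  len=0.6124
  (v3,v6,v8) [+--] → (0.306188, -0.736012, -0.3893)–(0.787371, -0.254829, -0.3893)  len=0.6805
  (v3,v8,v9) [+-+] → (0.787371, -0.254829, -0.3893)–(0.8847, 0, -0.3893)  len=0.2728
  (v6,v2,v10) [-+-] → (-0.306188, -0.736012, -0.3893)–(-0.787371, -0.254829, -0.3893)  len=0.6805
  (v9,v8,v1) [+-+] → (0.8847, 0, -0.3893)–(0.787371, 0.254829, -0.3893)  len=0.2728

Chained into 1 loop(s):
  loop 1: 10 segments, perimeter = 5.0379
Total perimeter = 5.038


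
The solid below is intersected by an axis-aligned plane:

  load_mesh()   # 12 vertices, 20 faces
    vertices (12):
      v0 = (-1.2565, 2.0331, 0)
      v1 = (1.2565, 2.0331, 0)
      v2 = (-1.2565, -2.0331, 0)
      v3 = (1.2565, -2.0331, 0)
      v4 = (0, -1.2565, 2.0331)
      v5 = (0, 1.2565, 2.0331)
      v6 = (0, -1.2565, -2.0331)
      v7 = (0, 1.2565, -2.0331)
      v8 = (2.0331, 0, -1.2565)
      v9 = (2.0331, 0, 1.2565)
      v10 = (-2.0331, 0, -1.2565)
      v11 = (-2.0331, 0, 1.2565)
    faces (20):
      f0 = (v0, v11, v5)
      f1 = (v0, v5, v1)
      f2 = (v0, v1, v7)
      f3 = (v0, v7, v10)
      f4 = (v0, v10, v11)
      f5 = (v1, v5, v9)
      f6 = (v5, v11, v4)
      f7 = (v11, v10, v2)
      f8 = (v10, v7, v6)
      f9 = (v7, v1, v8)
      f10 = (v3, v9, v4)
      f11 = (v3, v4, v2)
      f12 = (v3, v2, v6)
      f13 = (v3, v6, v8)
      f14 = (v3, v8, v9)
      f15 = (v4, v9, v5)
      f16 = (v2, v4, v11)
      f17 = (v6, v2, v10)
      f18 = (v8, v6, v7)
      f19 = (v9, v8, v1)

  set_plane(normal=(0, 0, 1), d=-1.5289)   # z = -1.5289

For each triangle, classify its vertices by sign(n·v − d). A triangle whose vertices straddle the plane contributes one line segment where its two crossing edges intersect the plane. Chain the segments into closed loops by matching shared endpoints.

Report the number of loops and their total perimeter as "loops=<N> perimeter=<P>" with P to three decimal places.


loops=1 perimeter=8.714

Straddling triangles (8 of 20):
  (v0,v1,v7) [++-] → (0.311607, 1.44909, -1.5289)–(-0.311607, 1.44909, -1.5289)  len=0.6232
  (v0,v7,v10) [+-+] → (-0.311607, 1.44909, -1.5289)–(-1.31997, 0.44073, -1.5289)  len=1.4260
  (v10,v7,v6) [+--] → (-1.31997, 0.44073, -1.5289)–(-1.31997, -0.44073, -1.5289)  len=0.8815
  (v7,v1,v8) [-++] → (0.311607, 1.44909, -1.5289)–(1.31997, 0.44073, -1.5289)  len=1.4260
  (v3,v2,v6) [++-] → (-0.311607, -1.44909, -1.5289)–(0.311607, -1.44909, -1.5289)  len=0.6232
  (v3,v6,v8) [+-+] → (0.311607, -1.44909, -1.5289)–(1.31997, -0.44073, -1.5289)  len=1.4260
  (v6,v2,v10) [-++] → (-0.311607, -1.44909, -1.5289)–(-1.31997, -0.44073, -1.5289)  len=1.4260
  (v8,v6,v7) [+--] → (1.31997, -0.44073, -1.5289)–(1.31997, 0.44073, -1.5289)  len=0.8815

Chained into 1 loop(s):
  loop 1: 8 segments, perimeter = 8.7135
Total perimeter = 8.714
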